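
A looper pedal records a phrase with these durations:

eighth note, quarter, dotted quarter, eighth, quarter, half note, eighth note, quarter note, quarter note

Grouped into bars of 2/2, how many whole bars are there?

One bar of 2/2 = 8 eighth notes.
Working in eighth notes: eighth note = 1; quarter = 2; dotted quarter = 3; eighth = 1; quarter = 2; half note = 4; eighth note = 1; quarter note = 2; quarter note = 2.
Sum: 1 + 2 + 3 + 1 + 2 + 4 + 1 + 2 + 2 = 18.
18 ÷ 8 = 2 complete bars with 2 left over.

2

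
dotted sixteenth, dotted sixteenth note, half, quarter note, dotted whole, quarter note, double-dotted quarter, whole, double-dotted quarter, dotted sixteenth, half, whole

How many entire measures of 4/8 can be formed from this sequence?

One bar of 4/8 = 16 thirty-second notes.
In thirty-second notes: dotted sixteenth = 3; dotted sixteenth note = 3; half = 16; quarter note = 8; dotted whole = 48; quarter note = 8; double-dotted quarter = 14; whole = 32; double-dotted quarter = 14; dotted sixteenth = 3; half = 16; whole = 32.
Adding: 3 + 3 + 16 + 8 + 48 + 8 + 14 + 32 + 14 + 3 + 16 + 32 = 197.
197 ÷ 16 = 12 complete bars with 5 left over.

12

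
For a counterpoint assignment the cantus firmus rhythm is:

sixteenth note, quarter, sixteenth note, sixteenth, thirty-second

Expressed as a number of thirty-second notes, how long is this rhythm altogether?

Each duration in thirty-second notes: sixteenth note = 2; quarter = 8; sixteenth note = 2; sixteenth = 2; thirty-second = 1.
Total: 2 + 8 + 2 + 2 + 1 = 15 thirty-second notes.

15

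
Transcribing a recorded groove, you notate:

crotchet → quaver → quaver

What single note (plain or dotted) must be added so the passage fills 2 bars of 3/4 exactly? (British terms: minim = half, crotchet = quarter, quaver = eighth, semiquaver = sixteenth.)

whole note

2 bars of 3/4 = 12 eighth notes.
Each duration in eighth notes: crotchet = 2; quaver = 1; quaver = 1.
Altogether 2 + 1 + 1 = 4.
Remaining: 12 − 4 = 8 eighth notes, which is a whole note.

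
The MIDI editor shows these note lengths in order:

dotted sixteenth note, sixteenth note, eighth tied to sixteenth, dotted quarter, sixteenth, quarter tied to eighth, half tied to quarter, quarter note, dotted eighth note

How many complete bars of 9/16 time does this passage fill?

One bar of 9/16 = 18 thirty-second notes.
Each duration in thirty-second notes: dotted sixteenth note = 3; sixteenth note = 2; eighth tied to sixteenth (eighth + sixteenth) = 6; dotted quarter = 12; sixteenth = 2; quarter tied to eighth (quarter + eighth) = 12; half tied to quarter (half + quarter) = 24; quarter note = 8; dotted eighth note = 6.
Adding: 3 + 2 + 6 + 12 + 2 + 12 + 24 + 8 + 6 = 75.
75 ÷ 18 = 4 complete bars with 3 left over.

4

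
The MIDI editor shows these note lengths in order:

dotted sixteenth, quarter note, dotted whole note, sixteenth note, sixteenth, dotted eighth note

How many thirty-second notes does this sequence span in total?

69

Convert each value to thirty-second notes: dotted sixteenth = 3; quarter note = 8; dotted whole note = 48; sixteenth note = 2; sixteenth = 2; dotted eighth note = 6.
Altogether 3 + 8 + 48 + 2 + 2 + 6 = 69 thirty-second notes.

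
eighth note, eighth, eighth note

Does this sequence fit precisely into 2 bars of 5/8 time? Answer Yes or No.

No

One bar of 5/8 = 5 eighth notes, so 2 bars = 10.
Convert each value to eighth notes: eighth note = 1; eighth = 1; eighth note = 1.
Total: 1 + 1 + 1 = 3.
3 falls short of 10, so the answer is No.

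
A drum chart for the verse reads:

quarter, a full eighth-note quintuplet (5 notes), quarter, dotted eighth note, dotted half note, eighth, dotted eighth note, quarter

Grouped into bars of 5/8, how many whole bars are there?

4

One bar of 5/8 = 10 sixteenth notes.
Each duration in sixteenth notes: quarter = 4; a full eighth-note quintuplet (5 notes) (five quintuplet eighths span one half) = 8; quarter = 4; dotted eighth note = 3; dotted half note = 12; eighth = 2; dotted eighth note = 3; quarter = 4.
Total: 4 + 8 + 4 + 3 + 12 + 2 + 3 + 4 = 40.
40 ÷ 10 = 4 complete bars with 0 left over.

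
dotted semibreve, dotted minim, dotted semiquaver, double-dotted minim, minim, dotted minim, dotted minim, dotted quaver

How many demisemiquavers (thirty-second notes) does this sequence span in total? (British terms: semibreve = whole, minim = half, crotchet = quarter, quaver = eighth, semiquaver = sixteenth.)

In thirty-second notes: dotted semibreve = 48; dotted minim = 24; dotted semiquaver = 3; double-dotted minim = 28; minim = 16; dotted minim = 24; dotted minim = 24; dotted quaver = 6.
Sum: 48 + 24 + 3 + 28 + 16 + 24 + 24 + 6 = 173 thirty-second notes.

173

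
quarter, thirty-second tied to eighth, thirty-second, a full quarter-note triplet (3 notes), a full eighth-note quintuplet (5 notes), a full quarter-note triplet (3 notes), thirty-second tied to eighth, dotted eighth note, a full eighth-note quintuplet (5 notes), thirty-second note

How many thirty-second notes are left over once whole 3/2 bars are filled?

One bar of 3/2 = 48 thirty-second notes.
Convert each value to thirty-second notes: quarter = 8; thirty-second tied to eighth (thirty-second + eighth) = 5; thirty-second = 1; a full quarter-note triplet (3 notes) (three triplet quarters span one half) = 16; a full eighth-note quintuplet (5 notes) (five quintuplet eighths span one half) = 16; a full quarter-note triplet (3 notes) (three triplet quarters span one half) = 16; thirty-second tied to eighth (thirty-second + eighth) = 5; dotted eighth note = 6; a full eighth-note quintuplet (5 notes) (five quintuplet eighths span one half) = 16; thirty-second note = 1.
Altogether 8 + 5 + 1 + 16 + 16 + 16 + 5 + 6 + 16 + 1 = 90.
90 ÷ 48 = 1 complete bar with 42 thirty-second notes remaining.

42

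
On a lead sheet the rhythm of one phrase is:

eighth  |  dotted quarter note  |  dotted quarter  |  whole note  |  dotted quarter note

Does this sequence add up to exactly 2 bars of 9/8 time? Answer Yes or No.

One bar of 9/8 = 9 eighth notes, so 2 bars = 18.
Each duration in eighth notes: eighth = 1; dotted quarter note = 3; dotted quarter = 3; whole note = 8; dotted quarter note = 3.
Sum: 1 + 3 + 3 + 8 + 3 = 18.
18 equals 18, so the answer is Yes.

Yes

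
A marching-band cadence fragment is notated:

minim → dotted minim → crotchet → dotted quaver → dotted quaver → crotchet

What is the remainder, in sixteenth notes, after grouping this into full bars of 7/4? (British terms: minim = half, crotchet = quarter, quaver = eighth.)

6

One bar of 7/4 = 28 sixteenth notes.
Convert each value to sixteenth notes: minim = 8; dotted minim = 12; crotchet = 4; dotted quaver = 3; dotted quaver = 3; crotchet = 4.
Adding: 8 + 12 + 4 + 3 + 3 + 4 = 34.
34 ÷ 28 = 1 complete bar with 6 sixteenth notes remaining.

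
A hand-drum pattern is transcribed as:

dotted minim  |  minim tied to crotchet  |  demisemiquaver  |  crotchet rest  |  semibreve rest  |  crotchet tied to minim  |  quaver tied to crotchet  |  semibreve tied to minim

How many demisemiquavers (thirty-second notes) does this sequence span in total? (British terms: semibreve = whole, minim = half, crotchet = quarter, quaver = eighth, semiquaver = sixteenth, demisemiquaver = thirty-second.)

173

Working in thirty-second notes: dotted minim = 24; minim tied to crotchet (minim + crotchet) = 24; demisemiquaver = 1; crotchet rest = 8; semibreve rest = 32; crotchet tied to minim (crotchet + minim) = 24; quaver tied to crotchet (quaver + crotchet) = 12; semibreve tied to minim (semibreve + minim) = 48.
Sum: 24 + 24 + 1 + 8 + 32 + 24 + 12 + 48 = 173 thirty-second notes.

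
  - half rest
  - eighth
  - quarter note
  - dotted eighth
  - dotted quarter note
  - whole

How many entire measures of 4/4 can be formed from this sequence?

2

One bar of 4/4 = 16 sixteenth notes.
Working in sixteenth notes: half rest = 8; eighth = 2; quarter note = 4; dotted eighth = 3; dotted quarter note = 6; whole = 16.
Adding: 8 + 2 + 4 + 3 + 6 + 16 = 39.
39 ÷ 16 = 2 complete bars with 7 left over.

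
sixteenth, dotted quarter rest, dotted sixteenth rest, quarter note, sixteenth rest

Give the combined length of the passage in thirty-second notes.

Working in thirty-second notes: sixteenth = 2; dotted quarter rest = 12; dotted sixteenth rest = 3; quarter note = 8; sixteenth rest = 2.
Adding: 2 + 12 + 3 + 8 + 2 = 27 thirty-second notes.

27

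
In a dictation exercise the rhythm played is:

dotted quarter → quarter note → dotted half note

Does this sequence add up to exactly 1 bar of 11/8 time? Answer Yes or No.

Yes

One bar of 11/8 = 11 eighth notes.
Working in eighth notes: dotted quarter = 3; quarter note = 2; dotted half note = 6.
Sum: 3 + 2 + 6 = 11.
11 equals 11, so the answer is Yes.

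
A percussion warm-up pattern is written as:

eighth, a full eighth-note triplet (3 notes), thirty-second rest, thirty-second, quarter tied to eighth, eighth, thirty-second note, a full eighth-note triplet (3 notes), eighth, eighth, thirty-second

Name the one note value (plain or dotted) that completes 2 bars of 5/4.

whole note

2 bars of 5/4 = 80 thirty-second notes.
Express everything in thirty-second notes: eighth = 4; a full eighth-note triplet (3 notes) (three triplet eighths span one quarter) = 8; thirty-second rest = 1; thirty-second = 1; quarter tied to eighth (quarter + eighth) = 12; eighth = 4; thirty-second note = 1; a full eighth-note triplet (3 notes) (three triplet eighths span one quarter) = 8; eighth = 4; eighth = 4; thirty-second = 1.
Altogether 4 + 8 + 1 + 1 + 12 + 4 + 1 + 8 + 4 + 4 + 1 = 48.
Remaining: 80 − 48 = 32 thirty-second notes, which is a whole note.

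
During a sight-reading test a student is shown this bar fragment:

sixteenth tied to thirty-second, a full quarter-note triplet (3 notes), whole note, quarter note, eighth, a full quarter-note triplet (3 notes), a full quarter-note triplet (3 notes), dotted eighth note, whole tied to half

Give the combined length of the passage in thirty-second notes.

Express everything in thirty-second notes: sixteenth tied to thirty-second (sixteenth + thirty-second) = 3; a full quarter-note triplet (3 notes) (three triplet quarters span one half) = 16; whole note = 32; quarter note = 8; eighth = 4; a full quarter-note triplet (3 notes) (three triplet quarters span one half) = 16; a full quarter-note triplet (3 notes) (three triplet quarters span one half) = 16; dotted eighth note = 6; whole tied to half (whole + half) = 48.
Total: 3 + 16 + 32 + 8 + 4 + 16 + 16 + 6 + 48 = 149 thirty-second notes.

149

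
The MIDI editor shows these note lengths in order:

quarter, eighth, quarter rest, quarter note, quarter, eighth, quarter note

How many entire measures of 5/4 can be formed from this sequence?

One bar of 5/4 = 10 eighth notes.
Each duration in eighth notes: quarter = 2; eighth = 1; quarter rest = 2; quarter note = 2; quarter = 2; eighth = 1; quarter note = 2.
Altogether 2 + 1 + 2 + 2 + 2 + 1 + 2 = 12.
12 ÷ 10 = 1 complete bar with 2 left over.

1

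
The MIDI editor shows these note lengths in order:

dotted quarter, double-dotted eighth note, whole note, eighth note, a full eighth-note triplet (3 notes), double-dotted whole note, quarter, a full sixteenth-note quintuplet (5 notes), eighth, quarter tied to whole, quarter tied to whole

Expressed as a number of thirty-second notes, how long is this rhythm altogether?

219

Working in thirty-second notes: dotted quarter = 12; double-dotted eighth note = 7; whole note = 32; eighth note = 4; a full eighth-note triplet (3 notes) (three triplet eighths span one quarter) = 8; double-dotted whole note = 56; quarter = 8; a full sixteenth-note quintuplet (5 notes) (five quintuplet sixteenths span one quarter) = 8; eighth = 4; quarter tied to whole (quarter + whole) = 40; quarter tied to whole (quarter + whole) = 40.
Total: 12 + 7 + 32 + 4 + 8 + 56 + 8 + 8 + 4 + 40 + 40 = 219 thirty-second notes.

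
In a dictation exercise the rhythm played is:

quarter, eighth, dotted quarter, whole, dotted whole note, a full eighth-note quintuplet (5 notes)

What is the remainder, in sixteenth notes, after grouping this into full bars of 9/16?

One bar of 9/16 = 9 sixteenth notes.
Working in sixteenth notes: quarter = 4; eighth = 2; dotted quarter = 6; whole = 16; dotted whole note = 24; a full eighth-note quintuplet (5 notes) (five quintuplet eighths span one half) = 8.
Adding: 4 + 2 + 6 + 16 + 24 + 8 = 60.
60 ÷ 9 = 6 complete bars with 6 sixteenth notes remaining.

6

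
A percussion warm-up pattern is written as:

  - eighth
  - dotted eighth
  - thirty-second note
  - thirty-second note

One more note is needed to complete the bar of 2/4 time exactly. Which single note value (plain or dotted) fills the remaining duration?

eighth note

The bar of 2/4 = 16 thirty-second notes.
In thirty-second notes: eighth = 4; dotted eighth = 6; thirty-second note = 1; thirty-second note = 1.
Adding: 4 + 6 + 1 + 1 = 12.
Remaining: 16 − 12 = 4 thirty-second notes, which is a eighth note.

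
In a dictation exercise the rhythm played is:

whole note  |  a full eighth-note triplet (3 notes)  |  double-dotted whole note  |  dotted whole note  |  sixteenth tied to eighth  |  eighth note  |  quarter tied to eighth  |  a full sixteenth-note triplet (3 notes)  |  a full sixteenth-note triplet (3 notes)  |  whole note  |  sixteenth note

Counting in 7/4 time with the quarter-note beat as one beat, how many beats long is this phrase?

26

One quarter-note beat = 4 sixteenth notes.
Convert each value to sixteenth notes: whole note = 16; a full eighth-note triplet (3 notes) (three triplet eighths span one quarter) = 4; double-dotted whole note = 28; dotted whole note = 24; sixteenth tied to eighth (sixteenth + eighth) = 3; eighth note = 2; quarter tied to eighth (quarter + eighth) = 6; a full sixteenth-note triplet (3 notes) (three triplet sixteenths span one eighth) = 2; a full sixteenth-note triplet (3 notes) (three triplet sixteenths span one eighth) = 2; whole note = 16; sixteenth note = 1.
Adding: 16 + 4 + 28 + 24 + 3 + 2 + 6 + 2 + 2 + 16 + 1 = 104.
104 ÷ 4 = 26 beats.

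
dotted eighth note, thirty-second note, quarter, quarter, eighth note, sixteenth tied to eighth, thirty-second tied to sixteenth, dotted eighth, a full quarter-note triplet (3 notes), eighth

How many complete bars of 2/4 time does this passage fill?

3

One bar of 2/4 = 16 thirty-second notes.
Working in thirty-second notes: dotted eighth note = 6; thirty-second note = 1; quarter = 8; quarter = 8; eighth note = 4; sixteenth tied to eighth (sixteenth + eighth) = 6; thirty-second tied to sixteenth (thirty-second + sixteenth) = 3; dotted eighth = 6; a full quarter-note triplet (3 notes) (three triplet quarters span one half) = 16; eighth = 4.
Altogether 6 + 1 + 8 + 8 + 4 + 6 + 3 + 6 + 16 + 4 = 62.
62 ÷ 16 = 3 complete bars with 14 left over.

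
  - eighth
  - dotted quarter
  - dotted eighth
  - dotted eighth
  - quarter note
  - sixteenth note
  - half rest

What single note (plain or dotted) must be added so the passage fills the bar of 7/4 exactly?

sixteenth note

The bar of 7/4 = 28 sixteenth notes.
Each duration in sixteenth notes: eighth = 2; dotted quarter = 6; dotted eighth = 3; dotted eighth = 3; quarter note = 4; sixteenth note = 1; half rest = 8.
Sum: 2 + 6 + 3 + 3 + 4 + 1 + 8 = 27.
Remaining: 28 − 27 = 1 sixteenth note, which is a sixteenth note.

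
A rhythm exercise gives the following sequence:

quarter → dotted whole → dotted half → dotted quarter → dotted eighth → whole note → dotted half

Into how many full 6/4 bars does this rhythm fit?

3

One bar of 6/4 = 24 sixteenth notes.
Each duration in sixteenth notes: quarter = 4; dotted whole = 24; dotted half = 12; dotted quarter = 6; dotted eighth = 3; whole note = 16; dotted half = 12.
Adding: 4 + 24 + 12 + 6 + 3 + 16 + 12 = 77.
77 ÷ 24 = 3 complete bars with 5 left over.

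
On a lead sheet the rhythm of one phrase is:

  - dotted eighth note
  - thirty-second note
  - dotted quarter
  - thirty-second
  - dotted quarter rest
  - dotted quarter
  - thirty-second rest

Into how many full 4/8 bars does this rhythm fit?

2

One bar of 4/8 = 16 thirty-second notes.
In thirty-second notes: dotted eighth note = 6; thirty-second note = 1; dotted quarter = 12; thirty-second = 1; dotted quarter rest = 12; dotted quarter = 12; thirty-second rest = 1.
Adding: 6 + 1 + 12 + 1 + 12 + 12 + 1 = 45.
45 ÷ 16 = 2 complete bars with 13 left over.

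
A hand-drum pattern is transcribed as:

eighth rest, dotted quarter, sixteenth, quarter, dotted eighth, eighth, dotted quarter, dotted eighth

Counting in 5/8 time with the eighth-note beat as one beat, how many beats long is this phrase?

13.5

One eighth-note beat = 2 sixteenth notes.
Express everything in sixteenth notes: eighth rest = 2; dotted quarter = 6; sixteenth = 1; quarter = 4; dotted eighth = 3; eighth = 2; dotted quarter = 6; dotted eighth = 3.
Sum: 2 + 6 + 1 + 4 + 3 + 2 + 6 + 3 = 27.
27 ÷ 2 = 13.5 beats.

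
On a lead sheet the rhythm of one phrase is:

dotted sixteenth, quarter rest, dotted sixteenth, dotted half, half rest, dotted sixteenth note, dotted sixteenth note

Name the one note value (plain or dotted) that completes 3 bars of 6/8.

3 bars of 6/8 = 72 thirty-second notes.
Convert each value to thirty-second notes: dotted sixteenth = 3; quarter rest = 8; dotted sixteenth = 3; dotted half = 24; half rest = 16; dotted sixteenth note = 3; dotted sixteenth note = 3.
Adding: 3 + 8 + 3 + 24 + 16 + 3 + 3 = 60.
Remaining: 72 − 60 = 12 thirty-second notes, which is a dotted quarter note.

dotted quarter note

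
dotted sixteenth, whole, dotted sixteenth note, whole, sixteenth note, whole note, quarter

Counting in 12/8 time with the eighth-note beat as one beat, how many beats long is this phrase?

One eighth-note beat = 4 thirty-second notes.
In thirty-second notes: dotted sixteenth = 3; whole = 32; dotted sixteenth note = 3; whole = 32; sixteenth note = 2; whole note = 32; quarter = 8.
Altogether 3 + 32 + 3 + 32 + 2 + 32 + 8 = 112.
112 ÷ 4 = 28 beats.

28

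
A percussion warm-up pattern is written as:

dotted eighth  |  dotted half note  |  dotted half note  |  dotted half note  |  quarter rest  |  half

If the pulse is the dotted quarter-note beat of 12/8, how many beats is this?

One dotted quarter-note beat = 6 sixteenth notes.
Convert each value to sixteenth notes: dotted eighth = 3; dotted half note = 12; dotted half note = 12; dotted half note = 12; quarter rest = 4; half = 8.
Total: 3 + 12 + 12 + 12 + 4 + 8 = 51.
51 ÷ 6 = 8.5 beats.

8.5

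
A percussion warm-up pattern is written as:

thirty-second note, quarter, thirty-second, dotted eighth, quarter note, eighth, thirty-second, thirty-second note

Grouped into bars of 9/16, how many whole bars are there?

1

One bar of 9/16 = 18 thirty-second notes.
Working in thirty-second notes: thirty-second note = 1; quarter = 8; thirty-second = 1; dotted eighth = 6; quarter note = 8; eighth = 4; thirty-second = 1; thirty-second note = 1.
Adding: 1 + 8 + 1 + 6 + 8 + 4 + 1 + 1 = 30.
30 ÷ 18 = 1 complete bar with 12 left over.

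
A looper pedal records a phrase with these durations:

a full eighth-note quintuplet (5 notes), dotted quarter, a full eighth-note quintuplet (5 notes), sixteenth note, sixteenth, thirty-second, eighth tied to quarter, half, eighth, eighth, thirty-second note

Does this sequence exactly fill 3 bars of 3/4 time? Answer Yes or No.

No

One bar of 3/4 = 24 thirty-second notes, so 3 bars = 72.
In thirty-second notes: a full eighth-note quintuplet (5 notes) (five quintuplet eighths span one half) = 16; dotted quarter = 12; a full eighth-note quintuplet (5 notes) (five quintuplet eighths span one half) = 16; sixteenth note = 2; sixteenth = 2; thirty-second = 1; eighth tied to quarter (eighth + quarter) = 12; half = 16; eighth = 4; eighth = 4; thirty-second note = 1.
Adding: 16 + 12 + 16 + 2 + 2 + 1 + 12 + 16 + 4 + 4 + 1 = 86.
86 exceeds 72, so the answer is No.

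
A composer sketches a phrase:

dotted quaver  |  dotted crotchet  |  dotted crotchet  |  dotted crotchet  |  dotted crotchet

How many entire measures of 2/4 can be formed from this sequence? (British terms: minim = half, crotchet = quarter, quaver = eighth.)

One bar of 2/4 = 8 sixteenth notes.
Express everything in sixteenth notes: dotted quaver = 3; dotted crotchet = 6; dotted crotchet = 6; dotted crotchet = 6; dotted crotchet = 6.
Altogether 3 + 6 + 6 + 6 + 6 = 27.
27 ÷ 8 = 3 complete bars with 3 left over.

3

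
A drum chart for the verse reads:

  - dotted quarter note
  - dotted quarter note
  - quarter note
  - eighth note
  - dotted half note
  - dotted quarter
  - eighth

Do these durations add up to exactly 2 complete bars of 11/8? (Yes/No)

No

One bar of 11/8 = 11 eighth notes, so 2 bars = 22.
Express everything in eighth notes: dotted quarter note = 3; dotted quarter note = 3; quarter note = 2; eighth note = 1; dotted half note = 6; dotted quarter = 3; eighth = 1.
Sum: 3 + 3 + 2 + 1 + 6 + 3 + 1 = 19.
19 falls short of 22, so the answer is No.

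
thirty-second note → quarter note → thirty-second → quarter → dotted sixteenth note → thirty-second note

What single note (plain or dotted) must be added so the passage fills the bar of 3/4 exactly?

sixteenth note

The bar of 3/4 = 24 thirty-second notes.
Working in thirty-second notes: thirty-second note = 1; quarter note = 8; thirty-second = 1; quarter = 8; dotted sixteenth note = 3; thirty-second note = 1.
Sum: 1 + 8 + 1 + 8 + 3 + 1 = 22.
Remaining: 24 − 22 = 2 thirty-second notes, which is a sixteenth note.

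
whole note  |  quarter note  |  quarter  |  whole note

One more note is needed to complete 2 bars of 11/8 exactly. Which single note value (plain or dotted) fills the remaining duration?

quarter note

2 bars of 11/8 = 22 eighth notes.
Express everything in eighth notes: whole note = 8; quarter note = 2; quarter = 2; whole note = 8.
Sum: 8 + 2 + 2 + 8 = 20.
Remaining: 22 − 20 = 2 eighth notes, which is a quarter note.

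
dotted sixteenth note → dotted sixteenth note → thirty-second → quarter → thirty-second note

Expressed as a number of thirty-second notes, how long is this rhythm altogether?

16

Express everything in thirty-second notes: dotted sixteenth note = 3; dotted sixteenth note = 3; thirty-second = 1; quarter = 8; thirty-second note = 1.
Adding: 3 + 3 + 1 + 8 + 1 = 16 thirty-second notes.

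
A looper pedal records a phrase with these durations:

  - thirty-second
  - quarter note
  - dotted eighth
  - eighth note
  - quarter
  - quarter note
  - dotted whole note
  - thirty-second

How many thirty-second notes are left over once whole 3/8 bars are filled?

One bar of 3/8 = 12 thirty-second notes.
Each duration in thirty-second notes: thirty-second = 1; quarter note = 8; dotted eighth = 6; eighth note = 4; quarter = 8; quarter note = 8; dotted whole note = 48; thirty-second = 1.
Sum: 1 + 8 + 6 + 4 + 8 + 8 + 48 + 1 = 84.
84 ÷ 12 = 7 complete bars with 0 thirty-second notes remaining.

0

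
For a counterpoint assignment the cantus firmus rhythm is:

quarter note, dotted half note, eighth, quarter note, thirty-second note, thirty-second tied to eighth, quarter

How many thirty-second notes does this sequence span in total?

Working in thirty-second notes: quarter note = 8; dotted half note = 24; eighth = 4; quarter note = 8; thirty-second note = 1; thirty-second tied to eighth (thirty-second + eighth) = 5; quarter = 8.
Total: 8 + 24 + 4 + 8 + 1 + 5 + 8 = 58 thirty-second notes.

58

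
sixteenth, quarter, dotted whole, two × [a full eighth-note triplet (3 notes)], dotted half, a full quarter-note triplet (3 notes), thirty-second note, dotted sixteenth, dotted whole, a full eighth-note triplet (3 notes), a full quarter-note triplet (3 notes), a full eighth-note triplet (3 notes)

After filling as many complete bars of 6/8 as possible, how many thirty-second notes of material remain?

6

One bar of 6/8 = 24 thirty-second notes.
Convert each value to thirty-second notes: sixteenth = 2; quarter = 8; dotted whole = 48; a full eighth-note triplet (3 notes) (three triplet eighths span one quarter) = 8; a full eighth-note triplet (3 notes) (three triplet eighths span one quarter) = 8; dotted half = 24; a full quarter-note triplet (3 notes) (three triplet quarters span one half) = 16; thirty-second note = 1; dotted sixteenth = 3; dotted whole = 48; a full eighth-note triplet (3 notes) (three triplet eighths span one quarter) = 8; a full quarter-note triplet (3 notes) (three triplet quarters span one half) = 16; a full eighth-note triplet (3 notes) (three triplet eighths span one quarter) = 8.
Adding: 2 + 8 + 48 + 8 + 8 + 24 + 16 + 1 + 3 + 48 + 8 + 16 + 8 = 198.
198 ÷ 24 = 8 complete bars with 6 thirty-second notes remaining.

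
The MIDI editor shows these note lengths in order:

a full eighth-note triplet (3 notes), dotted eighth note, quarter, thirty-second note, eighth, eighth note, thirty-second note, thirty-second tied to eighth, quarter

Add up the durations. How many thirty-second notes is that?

45

Each duration in thirty-second notes: a full eighth-note triplet (3 notes) (three triplet eighths span one quarter) = 8; dotted eighth note = 6; quarter = 8; thirty-second note = 1; eighth = 4; eighth note = 4; thirty-second note = 1; thirty-second tied to eighth (thirty-second + eighth) = 5; quarter = 8.
Altogether 8 + 6 + 8 + 1 + 4 + 4 + 1 + 5 + 8 = 45 thirty-second notes.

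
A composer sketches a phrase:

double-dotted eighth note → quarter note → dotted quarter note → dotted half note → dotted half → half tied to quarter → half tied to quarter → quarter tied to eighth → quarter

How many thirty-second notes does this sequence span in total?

Working in thirty-second notes: double-dotted eighth note = 7; quarter note = 8; dotted quarter note = 12; dotted half note = 24; dotted half = 24; half tied to quarter (half + quarter) = 24; half tied to quarter (half + quarter) = 24; quarter tied to eighth (quarter + eighth) = 12; quarter = 8.
Altogether 7 + 8 + 12 + 24 + 24 + 24 + 24 + 12 + 8 = 143 thirty-second notes.

143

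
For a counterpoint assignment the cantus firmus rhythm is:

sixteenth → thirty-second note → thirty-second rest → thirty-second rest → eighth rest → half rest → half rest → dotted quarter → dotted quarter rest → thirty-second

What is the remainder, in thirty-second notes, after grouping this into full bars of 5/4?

One bar of 5/4 = 40 thirty-second notes.
Each duration in thirty-second notes: sixteenth = 2; thirty-second note = 1; thirty-second rest = 1; thirty-second rest = 1; eighth rest = 4; half rest = 16; half rest = 16; dotted quarter = 12; dotted quarter rest = 12; thirty-second = 1.
Sum: 2 + 1 + 1 + 1 + 4 + 16 + 16 + 12 + 12 + 1 = 66.
66 ÷ 40 = 1 complete bar with 26 thirty-second notes remaining.

26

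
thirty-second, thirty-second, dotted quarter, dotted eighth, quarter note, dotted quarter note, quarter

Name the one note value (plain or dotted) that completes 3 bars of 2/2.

3 bars of 2/2 = 96 thirty-second notes.
In thirty-second notes: thirty-second = 1; thirty-second = 1; dotted quarter = 12; dotted eighth = 6; quarter note = 8; dotted quarter note = 12; quarter = 8.
Altogether 1 + 1 + 12 + 6 + 8 + 12 + 8 = 48.
Remaining: 96 − 48 = 48 thirty-second notes, which is a dotted whole note.

dotted whole note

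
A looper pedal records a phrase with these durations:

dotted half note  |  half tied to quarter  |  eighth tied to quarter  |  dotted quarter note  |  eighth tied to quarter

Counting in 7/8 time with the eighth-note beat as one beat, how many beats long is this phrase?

One eighth-note beat = 2 sixteenth notes.
Each duration in sixteenth notes: dotted half note = 12; half tied to quarter (half + quarter) = 12; eighth tied to quarter (eighth + quarter) = 6; dotted quarter note = 6; eighth tied to quarter (eighth + quarter) = 6.
Sum: 12 + 12 + 6 + 6 + 6 = 42.
42 ÷ 2 = 21 beats.

21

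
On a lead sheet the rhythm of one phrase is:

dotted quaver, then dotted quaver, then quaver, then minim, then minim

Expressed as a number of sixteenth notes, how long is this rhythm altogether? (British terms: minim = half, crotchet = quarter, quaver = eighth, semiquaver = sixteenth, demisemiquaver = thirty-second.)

Express everything in sixteenth notes: dotted quaver = 3; dotted quaver = 3; quaver = 2; minim = 8; minim = 8.
Sum: 3 + 3 + 2 + 8 + 8 = 24 sixteenth notes.

24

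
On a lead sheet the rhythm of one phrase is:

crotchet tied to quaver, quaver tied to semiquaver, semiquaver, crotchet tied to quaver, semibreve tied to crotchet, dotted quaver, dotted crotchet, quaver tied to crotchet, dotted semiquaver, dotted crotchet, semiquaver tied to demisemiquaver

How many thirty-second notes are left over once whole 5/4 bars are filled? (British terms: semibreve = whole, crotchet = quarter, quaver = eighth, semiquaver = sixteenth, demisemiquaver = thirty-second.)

One bar of 5/4 = 40 thirty-second notes.
Convert each value to thirty-second notes: crotchet tied to quaver (crotchet + quaver) = 12; quaver tied to semiquaver (quaver + semiquaver) = 6; semiquaver = 2; crotchet tied to quaver (crotchet + quaver) = 12; semibreve tied to crotchet (semibreve + crotchet) = 40; dotted quaver = 6; dotted crotchet = 12; quaver tied to crotchet (quaver + crotchet) = 12; dotted semiquaver = 3; dotted crotchet = 12; semiquaver tied to demisemiquaver (semiquaver + demisemiquaver) = 3.
Sum: 12 + 6 + 2 + 12 + 40 + 6 + 12 + 12 + 3 + 12 + 3 = 120.
120 ÷ 40 = 3 complete bars with 0 thirty-second notes remaining.

0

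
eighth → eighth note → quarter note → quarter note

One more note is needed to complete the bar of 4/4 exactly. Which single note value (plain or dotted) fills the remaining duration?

The bar of 4/4 = 8 eighth notes.
Each duration in eighth notes: eighth = 1; eighth note = 1; quarter note = 2; quarter note = 2.
Altogether 1 + 1 + 2 + 2 = 6.
Remaining: 8 − 6 = 2 eighth notes, which is a quarter note.

quarter note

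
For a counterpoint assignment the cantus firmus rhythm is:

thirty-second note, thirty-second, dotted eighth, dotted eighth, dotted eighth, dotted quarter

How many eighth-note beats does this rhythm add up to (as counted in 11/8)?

8

One eighth-note beat = 4 thirty-second notes.
Convert each value to thirty-second notes: thirty-second note = 1; thirty-second = 1; dotted eighth = 6; dotted eighth = 6; dotted eighth = 6; dotted quarter = 12.
Total: 1 + 1 + 6 + 6 + 6 + 12 = 32.
32 ÷ 4 = 8 beats.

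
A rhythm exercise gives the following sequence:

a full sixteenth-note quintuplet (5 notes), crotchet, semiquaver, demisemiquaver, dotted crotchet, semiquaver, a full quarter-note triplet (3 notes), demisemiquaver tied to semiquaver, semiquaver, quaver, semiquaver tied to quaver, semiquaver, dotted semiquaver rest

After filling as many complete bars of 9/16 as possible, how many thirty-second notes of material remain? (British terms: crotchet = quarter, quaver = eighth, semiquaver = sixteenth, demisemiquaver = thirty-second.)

15

One bar of 9/16 = 18 thirty-second notes.
Convert each value to thirty-second notes: a full sixteenth-note quintuplet (5 notes) (five quintuplet sixteenths span one quarter) = 8; crotchet = 8; semiquaver = 2; demisemiquaver = 1; dotted crotchet = 12; semiquaver = 2; a full quarter-note triplet (3 notes) (three triplet quarters span one half) = 16; demisemiquaver tied to semiquaver (demisemiquaver + semiquaver) = 3; semiquaver = 2; quaver = 4; semiquaver tied to quaver (semiquaver + quaver) = 6; semiquaver = 2; dotted semiquaver rest = 3.
Adding: 8 + 8 + 2 + 1 + 12 + 2 + 16 + 3 + 2 + 4 + 6 + 2 + 3 = 69.
69 ÷ 18 = 3 complete bars with 15 thirty-second notes remaining.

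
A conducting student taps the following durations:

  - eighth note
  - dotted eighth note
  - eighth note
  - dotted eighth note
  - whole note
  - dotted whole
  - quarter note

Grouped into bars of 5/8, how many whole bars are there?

5

One bar of 5/8 = 10 sixteenth notes.
Each duration in sixteenth notes: eighth note = 2; dotted eighth note = 3; eighth note = 2; dotted eighth note = 3; whole note = 16; dotted whole = 24; quarter note = 4.
Sum: 2 + 3 + 2 + 3 + 16 + 24 + 4 = 54.
54 ÷ 10 = 5 complete bars with 4 left over.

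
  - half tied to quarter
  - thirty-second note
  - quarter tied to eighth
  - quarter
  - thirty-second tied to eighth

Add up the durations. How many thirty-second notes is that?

Convert each value to thirty-second notes: half tied to quarter (half + quarter) = 24; thirty-second note = 1; quarter tied to eighth (quarter + eighth) = 12; quarter = 8; thirty-second tied to eighth (thirty-second + eighth) = 5.
Sum: 24 + 1 + 12 + 8 + 5 = 50 thirty-second notes.

50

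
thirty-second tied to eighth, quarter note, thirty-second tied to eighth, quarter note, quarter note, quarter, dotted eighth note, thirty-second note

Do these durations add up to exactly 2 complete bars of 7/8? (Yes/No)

One bar of 7/8 = 28 thirty-second notes, so 2 bars = 56.
Working in thirty-second notes: thirty-second tied to eighth (thirty-second + eighth) = 5; quarter note = 8; thirty-second tied to eighth (thirty-second + eighth) = 5; quarter note = 8; quarter note = 8; quarter = 8; dotted eighth note = 6; thirty-second note = 1.
Sum: 5 + 8 + 5 + 8 + 8 + 8 + 6 + 1 = 49.
49 falls short of 56, so the answer is No.

No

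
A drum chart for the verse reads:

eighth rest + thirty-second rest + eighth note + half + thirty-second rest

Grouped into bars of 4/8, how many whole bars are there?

1

One bar of 4/8 = 16 thirty-second notes.
Express everything in thirty-second notes: eighth rest = 4; thirty-second rest = 1; eighth note = 4; half = 16; thirty-second rest = 1.
Sum: 4 + 1 + 4 + 16 + 1 = 26.
26 ÷ 16 = 1 complete bar with 10 left over.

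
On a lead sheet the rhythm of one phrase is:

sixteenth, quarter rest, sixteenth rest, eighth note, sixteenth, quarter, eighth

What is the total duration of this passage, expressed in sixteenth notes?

15

Convert each value to sixteenth notes: sixteenth = 1; quarter rest = 4; sixteenth rest = 1; eighth note = 2; sixteenth = 1; quarter = 4; eighth = 2.
Sum: 1 + 4 + 1 + 2 + 1 + 4 + 2 = 15 sixteenth notes.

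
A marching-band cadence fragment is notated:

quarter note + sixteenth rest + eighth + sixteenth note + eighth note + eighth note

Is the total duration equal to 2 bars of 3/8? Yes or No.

One bar of 3/8 = 6 sixteenth notes, so 2 bars = 12.
Convert each value to sixteenth notes: quarter note = 4; sixteenth rest = 1; eighth = 2; sixteenth note = 1; eighth note = 2; eighth note = 2.
Total: 4 + 1 + 2 + 1 + 2 + 2 = 12.
12 equals 12, so the answer is Yes.

Yes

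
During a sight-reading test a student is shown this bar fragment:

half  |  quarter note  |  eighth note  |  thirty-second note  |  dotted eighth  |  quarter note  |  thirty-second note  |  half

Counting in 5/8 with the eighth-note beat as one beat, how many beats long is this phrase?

15

One eighth-note beat = 4 thirty-second notes.
Convert each value to thirty-second notes: half = 16; quarter note = 8; eighth note = 4; thirty-second note = 1; dotted eighth = 6; quarter note = 8; thirty-second note = 1; half = 16.
Total: 16 + 8 + 4 + 1 + 6 + 8 + 1 + 16 = 60.
60 ÷ 4 = 15 beats.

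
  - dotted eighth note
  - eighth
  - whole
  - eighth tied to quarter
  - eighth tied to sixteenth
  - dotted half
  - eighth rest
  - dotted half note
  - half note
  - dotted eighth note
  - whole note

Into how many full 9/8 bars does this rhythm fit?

One bar of 9/8 = 18 sixteenth notes.
Each duration in sixteenth notes: dotted eighth note = 3; eighth = 2; whole = 16; eighth tied to quarter (eighth + quarter) = 6; eighth tied to sixteenth (eighth + sixteenth) = 3; dotted half = 12; eighth rest = 2; dotted half note = 12; half note = 8; dotted eighth note = 3; whole note = 16.
Total: 3 + 2 + 16 + 6 + 3 + 12 + 2 + 12 + 8 + 3 + 16 = 83.
83 ÷ 18 = 4 complete bars with 11 left over.

4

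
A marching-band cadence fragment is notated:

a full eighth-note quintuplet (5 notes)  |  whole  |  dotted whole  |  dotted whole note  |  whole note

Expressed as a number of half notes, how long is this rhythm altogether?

11

Working in half notes: a full eighth-note quintuplet (5 notes) (five quintuplet eighths span one half) = 1; whole = 2; dotted whole = 3; dotted whole note = 3; whole note = 2.
Altogether 1 + 2 + 3 + 3 + 2 = 11 half notes.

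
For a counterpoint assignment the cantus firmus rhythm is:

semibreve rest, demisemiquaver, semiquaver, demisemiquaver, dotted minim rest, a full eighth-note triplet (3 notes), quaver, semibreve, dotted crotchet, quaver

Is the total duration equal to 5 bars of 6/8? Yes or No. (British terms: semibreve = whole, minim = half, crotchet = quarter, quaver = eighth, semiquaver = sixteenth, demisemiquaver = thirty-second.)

One bar of 6/8 = 24 thirty-second notes, so 5 bars = 120.
In thirty-second notes: semibreve rest = 32; demisemiquaver = 1; semiquaver = 2; demisemiquaver = 1; dotted minim rest = 24; a full eighth-note triplet (3 notes) (three triplet eighths span one quarter) = 8; quaver = 4; semibreve = 32; dotted crotchet = 12; quaver = 4.
Adding: 32 + 1 + 2 + 1 + 24 + 8 + 4 + 32 + 12 + 4 = 120.
120 equals 120, so the answer is Yes.

Yes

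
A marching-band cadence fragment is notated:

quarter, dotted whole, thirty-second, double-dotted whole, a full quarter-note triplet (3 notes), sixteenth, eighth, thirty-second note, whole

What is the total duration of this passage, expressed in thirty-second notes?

Each duration in thirty-second notes: quarter = 8; dotted whole = 48; thirty-second = 1; double-dotted whole = 56; a full quarter-note triplet (3 notes) (three triplet quarters span one half) = 16; sixteenth = 2; eighth = 4; thirty-second note = 1; whole = 32.
Sum: 8 + 48 + 1 + 56 + 16 + 2 + 4 + 1 + 32 = 168 thirty-second notes.

168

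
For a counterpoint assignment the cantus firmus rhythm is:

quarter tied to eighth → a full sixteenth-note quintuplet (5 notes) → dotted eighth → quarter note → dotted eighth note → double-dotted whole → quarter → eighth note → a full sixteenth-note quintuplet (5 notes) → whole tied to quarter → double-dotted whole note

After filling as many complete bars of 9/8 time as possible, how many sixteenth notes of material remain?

One bar of 9/8 = 18 sixteenth notes.
Convert each value to sixteenth notes: quarter tied to eighth (quarter + eighth) = 6; a full sixteenth-note quintuplet (5 notes) (five quintuplet sixteenths span one quarter) = 4; dotted eighth = 3; quarter note = 4; dotted eighth note = 3; double-dotted whole = 28; quarter = 4; eighth note = 2; a full sixteenth-note quintuplet (5 notes) (five quintuplet sixteenths span one quarter) = 4; whole tied to quarter (whole + quarter) = 20; double-dotted whole note = 28.
Adding: 6 + 4 + 3 + 4 + 3 + 28 + 4 + 2 + 4 + 20 + 28 = 106.
106 ÷ 18 = 5 complete bars with 16 sixteenth notes remaining.

16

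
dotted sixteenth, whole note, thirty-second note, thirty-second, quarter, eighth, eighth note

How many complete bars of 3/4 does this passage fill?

2

One bar of 3/4 = 24 thirty-second notes.
Express everything in thirty-second notes: dotted sixteenth = 3; whole note = 32; thirty-second note = 1; thirty-second = 1; quarter = 8; eighth = 4; eighth note = 4.
Altogether 3 + 32 + 1 + 1 + 8 + 4 + 4 = 53.
53 ÷ 24 = 2 complete bars with 5 left over.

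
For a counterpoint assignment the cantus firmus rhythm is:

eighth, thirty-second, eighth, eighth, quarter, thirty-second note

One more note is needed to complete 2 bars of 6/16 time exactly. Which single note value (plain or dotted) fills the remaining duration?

sixteenth note

2 bars of 6/16 = 24 thirty-second notes.
Each duration in thirty-second notes: eighth = 4; thirty-second = 1; eighth = 4; eighth = 4; quarter = 8; thirty-second note = 1.
Adding: 4 + 1 + 4 + 4 + 8 + 1 = 22.
Remaining: 24 − 22 = 2 thirty-second notes, which is a sixteenth note.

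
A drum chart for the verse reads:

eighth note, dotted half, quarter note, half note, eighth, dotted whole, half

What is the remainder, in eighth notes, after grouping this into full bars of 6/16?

0

One bar of 6/16 = 3 eighth notes.
In eighth notes: eighth note = 1; dotted half = 6; quarter note = 2; half note = 4; eighth = 1; dotted whole = 12; half = 4.
Altogether 1 + 6 + 2 + 4 + 1 + 12 + 4 = 30.
30 ÷ 3 = 10 complete bars with 0 eighth notes remaining.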